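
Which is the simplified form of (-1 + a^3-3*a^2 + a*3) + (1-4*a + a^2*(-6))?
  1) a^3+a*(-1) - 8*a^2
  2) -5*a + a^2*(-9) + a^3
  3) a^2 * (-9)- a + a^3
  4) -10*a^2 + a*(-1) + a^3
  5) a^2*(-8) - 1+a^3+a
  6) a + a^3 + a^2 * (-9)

Adding the polynomials and combining like terms:
(-1 + a^3 - 3*a^2 + a*3) + (1 - 4*a + a^2*(-6))
= a^2 * (-9)- a + a^3
3) a^2 * (-9)- a + a^3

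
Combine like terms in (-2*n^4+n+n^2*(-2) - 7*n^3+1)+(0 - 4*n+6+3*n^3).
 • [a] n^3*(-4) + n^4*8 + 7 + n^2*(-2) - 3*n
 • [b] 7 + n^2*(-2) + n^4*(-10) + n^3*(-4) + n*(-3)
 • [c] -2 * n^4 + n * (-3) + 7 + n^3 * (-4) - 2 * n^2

Adding the polynomials and combining like terms:
(-2*n^4 + n + n^2*(-2) - 7*n^3 + 1) + (0 - 4*n + 6 + 3*n^3)
= -2 * n^4 + n * (-3) + 7 + n^3 * (-4) - 2 * n^2
c) -2 * n^4 + n * (-3) + 7 + n^3 * (-4) - 2 * n^2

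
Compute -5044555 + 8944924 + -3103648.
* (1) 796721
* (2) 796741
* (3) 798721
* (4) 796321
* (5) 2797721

First: -5044555 + 8944924 = 3900369
Then: 3900369 + -3103648 = 796721
1) 796721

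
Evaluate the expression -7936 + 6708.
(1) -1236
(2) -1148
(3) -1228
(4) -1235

-7936 + 6708 = -1228
3) -1228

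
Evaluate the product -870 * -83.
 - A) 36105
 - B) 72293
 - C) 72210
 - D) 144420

-870 * -83 = 72210
C) 72210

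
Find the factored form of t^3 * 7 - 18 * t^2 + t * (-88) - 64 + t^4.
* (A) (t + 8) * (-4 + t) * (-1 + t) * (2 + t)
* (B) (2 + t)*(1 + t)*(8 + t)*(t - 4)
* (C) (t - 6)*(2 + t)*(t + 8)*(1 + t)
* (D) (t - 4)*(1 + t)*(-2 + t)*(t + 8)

We need to factor t^3 * 7 - 18 * t^2 + t * (-88) - 64 + t^4.
The factored form is (2 + t)*(1 + t)*(8 + t)*(t - 4).
B) (2 + t)*(1 + t)*(8 + t)*(t - 4)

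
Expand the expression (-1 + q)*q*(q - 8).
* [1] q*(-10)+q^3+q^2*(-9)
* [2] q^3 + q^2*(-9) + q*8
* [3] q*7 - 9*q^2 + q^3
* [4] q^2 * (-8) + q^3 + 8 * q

Expanding (-1 + q)*q*(q - 8):
= q^3 + q^2*(-9) + q*8
2) q^3 + q^2*(-9) + q*8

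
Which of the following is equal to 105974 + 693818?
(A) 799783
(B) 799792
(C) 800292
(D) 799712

105974 + 693818 = 799792
B) 799792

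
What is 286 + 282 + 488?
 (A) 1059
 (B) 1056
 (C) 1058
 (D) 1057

First: 286 + 282 = 568
Then: 568 + 488 = 1056
B) 1056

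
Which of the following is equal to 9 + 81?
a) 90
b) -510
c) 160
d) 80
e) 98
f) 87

9 + 81 = 90
a) 90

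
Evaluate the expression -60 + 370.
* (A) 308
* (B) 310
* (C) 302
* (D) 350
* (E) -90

-60 + 370 = 310
B) 310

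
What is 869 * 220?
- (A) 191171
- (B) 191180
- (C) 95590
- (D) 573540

869 * 220 = 191180
B) 191180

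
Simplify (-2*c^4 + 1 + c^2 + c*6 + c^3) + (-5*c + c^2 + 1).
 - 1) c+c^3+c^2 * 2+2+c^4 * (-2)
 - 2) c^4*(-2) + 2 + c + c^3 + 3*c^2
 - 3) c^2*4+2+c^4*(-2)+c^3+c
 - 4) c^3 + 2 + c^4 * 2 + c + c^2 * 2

Adding the polynomials and combining like terms:
(-2*c^4 + 1 + c^2 + c*6 + c^3) + (-5*c + c^2 + 1)
= c+c^3+c^2 * 2+2+c^4 * (-2)
1) c+c^3+c^2 * 2+2+c^4 * (-2)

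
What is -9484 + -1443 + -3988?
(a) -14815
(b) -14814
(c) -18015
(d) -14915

First: -9484 + -1443 = -10927
Then: -10927 + -3988 = -14915
d) -14915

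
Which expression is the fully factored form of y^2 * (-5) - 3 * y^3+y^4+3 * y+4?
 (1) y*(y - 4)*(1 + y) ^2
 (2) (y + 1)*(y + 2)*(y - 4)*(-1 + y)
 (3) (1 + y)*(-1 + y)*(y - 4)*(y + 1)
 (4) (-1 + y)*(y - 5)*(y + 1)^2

We need to factor y^2 * (-5) - 3 * y^3+y^4+3 * y+4.
The factored form is (1 + y)*(-1 + y)*(y - 4)*(y + 1).
3) (1 + y)*(-1 + y)*(y - 4)*(y + 1)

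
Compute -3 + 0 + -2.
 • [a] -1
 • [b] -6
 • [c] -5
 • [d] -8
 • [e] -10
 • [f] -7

First: -3 + 0 = -3
Then: -3 + -2 = -5
c) -5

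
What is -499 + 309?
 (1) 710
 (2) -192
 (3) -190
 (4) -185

-499 + 309 = -190
3) -190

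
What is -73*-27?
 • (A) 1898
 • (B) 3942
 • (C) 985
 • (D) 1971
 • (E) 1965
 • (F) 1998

-73 * -27 = 1971
D) 1971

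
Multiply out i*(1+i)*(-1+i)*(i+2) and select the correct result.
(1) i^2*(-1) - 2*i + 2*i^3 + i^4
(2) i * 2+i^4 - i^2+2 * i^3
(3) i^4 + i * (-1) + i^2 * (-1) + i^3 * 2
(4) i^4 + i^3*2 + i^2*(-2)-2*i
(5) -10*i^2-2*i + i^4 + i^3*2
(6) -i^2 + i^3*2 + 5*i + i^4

Expanding i*(1+i)*(-1+i)*(i+2):
= i^2*(-1) - 2*i + 2*i^3 + i^4
1) i^2*(-1) - 2*i + 2*i^3 + i^4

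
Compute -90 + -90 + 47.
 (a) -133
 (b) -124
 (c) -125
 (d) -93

First: -90 + -90 = -180
Then: -180 + 47 = -133
a) -133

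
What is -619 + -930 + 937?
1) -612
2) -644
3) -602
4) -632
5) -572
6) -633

First: -619 + -930 = -1549
Then: -1549 + 937 = -612
1) -612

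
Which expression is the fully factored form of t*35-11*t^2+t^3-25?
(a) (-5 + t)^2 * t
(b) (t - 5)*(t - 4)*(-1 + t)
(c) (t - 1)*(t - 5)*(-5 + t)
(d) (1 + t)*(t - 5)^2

We need to factor t*35-11*t^2+t^3-25.
The factored form is (t - 1)*(t - 5)*(-5 + t).
c) (t - 1)*(t - 5)*(-5 + t)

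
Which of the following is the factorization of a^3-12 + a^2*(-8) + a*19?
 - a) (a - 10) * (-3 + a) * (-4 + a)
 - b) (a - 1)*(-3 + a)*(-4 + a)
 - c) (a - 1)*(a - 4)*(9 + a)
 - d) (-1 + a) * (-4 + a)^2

We need to factor a^3-12 + a^2*(-8) + a*19.
The factored form is (a - 1)*(-3 + a)*(-4 + a).
b) (a - 1)*(-3 + a)*(-4 + a)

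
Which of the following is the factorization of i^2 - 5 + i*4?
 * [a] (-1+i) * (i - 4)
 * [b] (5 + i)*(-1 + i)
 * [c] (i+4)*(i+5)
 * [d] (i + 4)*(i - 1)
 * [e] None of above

We need to factor i^2 - 5 + i*4.
The factored form is (5 + i)*(-1 + i).
b) (5 + i)*(-1 + i)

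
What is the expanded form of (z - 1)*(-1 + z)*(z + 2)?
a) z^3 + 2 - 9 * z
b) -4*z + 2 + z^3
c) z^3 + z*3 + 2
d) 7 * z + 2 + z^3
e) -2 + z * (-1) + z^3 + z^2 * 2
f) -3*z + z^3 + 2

Expanding (z - 1)*(-1 + z)*(z + 2):
= -3*z + z^3 + 2
f) -3*z + z^3 + 2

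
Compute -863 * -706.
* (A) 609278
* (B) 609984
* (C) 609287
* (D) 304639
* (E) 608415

-863 * -706 = 609278
A) 609278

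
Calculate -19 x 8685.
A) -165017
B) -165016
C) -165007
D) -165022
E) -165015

-19 * 8685 = -165015
E) -165015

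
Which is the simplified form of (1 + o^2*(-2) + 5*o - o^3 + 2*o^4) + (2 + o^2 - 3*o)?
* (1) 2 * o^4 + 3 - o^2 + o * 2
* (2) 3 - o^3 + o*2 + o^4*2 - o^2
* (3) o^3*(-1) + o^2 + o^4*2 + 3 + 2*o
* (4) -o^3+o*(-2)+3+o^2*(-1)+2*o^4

Adding the polynomials and combining like terms:
(1 + o^2*(-2) + 5*o - o^3 + 2*o^4) + (2 + o^2 - 3*o)
= 3 - o^3 + o*2 + o^4*2 - o^2
2) 3 - o^3 + o*2 + o^4*2 - o^2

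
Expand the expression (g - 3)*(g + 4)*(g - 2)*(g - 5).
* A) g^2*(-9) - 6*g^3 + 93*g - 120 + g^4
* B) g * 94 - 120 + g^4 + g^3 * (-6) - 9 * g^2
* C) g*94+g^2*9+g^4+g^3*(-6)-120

Expanding (g - 3)*(g + 4)*(g - 2)*(g - 5):
= g * 94 - 120 + g^4 + g^3 * (-6) - 9 * g^2
B) g * 94 - 120 + g^4 + g^3 * (-6) - 9 * g^2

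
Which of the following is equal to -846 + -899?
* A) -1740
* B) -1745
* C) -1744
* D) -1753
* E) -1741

-846 + -899 = -1745
B) -1745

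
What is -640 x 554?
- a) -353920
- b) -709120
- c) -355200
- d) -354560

-640 * 554 = -354560
d) -354560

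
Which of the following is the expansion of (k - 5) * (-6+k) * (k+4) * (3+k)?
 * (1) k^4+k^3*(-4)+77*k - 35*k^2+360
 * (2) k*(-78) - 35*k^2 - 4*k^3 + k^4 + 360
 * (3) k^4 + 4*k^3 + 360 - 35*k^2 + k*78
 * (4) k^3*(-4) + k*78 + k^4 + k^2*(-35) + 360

Expanding (k - 5) * (-6+k) * (k+4) * (3+k):
= k^3*(-4) + k*78 + k^4 + k^2*(-35) + 360
4) k^3*(-4) + k*78 + k^4 + k^2*(-35) + 360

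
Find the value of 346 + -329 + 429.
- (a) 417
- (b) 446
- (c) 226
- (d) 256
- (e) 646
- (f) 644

First: 346 + -329 = 17
Then: 17 + 429 = 446
b) 446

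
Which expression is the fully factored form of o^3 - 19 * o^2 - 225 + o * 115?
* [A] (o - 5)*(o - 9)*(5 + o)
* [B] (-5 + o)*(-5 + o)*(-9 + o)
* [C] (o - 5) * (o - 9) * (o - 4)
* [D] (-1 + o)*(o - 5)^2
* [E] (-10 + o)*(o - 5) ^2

We need to factor o^3 - 19 * o^2 - 225 + o * 115.
The factored form is (-5 + o)*(-5 + o)*(-9 + o).
B) (-5 + o)*(-5 + o)*(-9 + o)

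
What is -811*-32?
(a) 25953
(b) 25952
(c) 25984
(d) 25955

-811 * -32 = 25952
b) 25952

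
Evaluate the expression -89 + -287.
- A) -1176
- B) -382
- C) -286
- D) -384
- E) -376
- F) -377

-89 + -287 = -376
E) -376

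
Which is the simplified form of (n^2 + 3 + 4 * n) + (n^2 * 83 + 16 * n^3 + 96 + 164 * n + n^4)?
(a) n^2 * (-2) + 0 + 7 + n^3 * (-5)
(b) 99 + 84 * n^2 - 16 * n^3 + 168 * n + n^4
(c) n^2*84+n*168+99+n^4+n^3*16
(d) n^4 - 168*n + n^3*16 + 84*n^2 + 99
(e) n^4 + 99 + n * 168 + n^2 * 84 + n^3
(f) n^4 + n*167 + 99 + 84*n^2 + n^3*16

Adding the polynomials and combining like terms:
(n^2 + 3 + 4*n) + (n^2*83 + 16*n^3 + 96 + 164*n + n^4)
= n^2*84+n*168+99+n^4+n^3*16
c) n^2*84+n*168+99+n^4+n^3*16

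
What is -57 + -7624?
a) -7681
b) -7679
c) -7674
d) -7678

-57 + -7624 = -7681
a) -7681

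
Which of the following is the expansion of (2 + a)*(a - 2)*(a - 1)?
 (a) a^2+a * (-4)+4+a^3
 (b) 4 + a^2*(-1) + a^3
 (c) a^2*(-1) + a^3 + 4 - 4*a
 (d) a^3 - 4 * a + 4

Expanding (2 + a)*(a - 2)*(a - 1):
= a^2*(-1) + a^3 + 4 - 4*a
c) a^2*(-1) + a^3 + 4 - 4*a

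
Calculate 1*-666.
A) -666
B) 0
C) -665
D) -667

1 * -666 = -666
A) -666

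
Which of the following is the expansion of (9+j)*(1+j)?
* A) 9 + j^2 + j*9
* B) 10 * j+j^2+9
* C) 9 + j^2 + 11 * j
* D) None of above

Expanding (9+j)*(1+j):
= 10 * j+j^2+9
B) 10 * j+j^2+9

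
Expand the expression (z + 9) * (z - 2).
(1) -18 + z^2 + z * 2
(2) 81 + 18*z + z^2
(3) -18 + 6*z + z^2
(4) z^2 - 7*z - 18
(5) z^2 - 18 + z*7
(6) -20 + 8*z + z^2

Expanding (z + 9) * (z - 2):
= z^2 - 18 + z*7
5) z^2 - 18 + z*7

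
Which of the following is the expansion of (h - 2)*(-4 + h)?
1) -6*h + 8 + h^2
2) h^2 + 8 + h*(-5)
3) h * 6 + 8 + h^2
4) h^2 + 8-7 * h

Expanding (h - 2)*(-4 + h):
= -6*h + 8 + h^2
1) -6*h + 8 + h^2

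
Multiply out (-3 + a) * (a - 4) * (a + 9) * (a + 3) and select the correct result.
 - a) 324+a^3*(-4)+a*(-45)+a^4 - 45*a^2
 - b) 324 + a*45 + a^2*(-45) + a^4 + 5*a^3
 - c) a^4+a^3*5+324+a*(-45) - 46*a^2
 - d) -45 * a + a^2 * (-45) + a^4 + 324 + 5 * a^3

Expanding (-3 + a) * (a - 4) * (a + 9) * (a + 3):
= -45 * a + a^2 * (-45) + a^4 + 324 + 5 * a^3
d) -45 * a + a^2 * (-45) + a^4 + 324 + 5 * a^3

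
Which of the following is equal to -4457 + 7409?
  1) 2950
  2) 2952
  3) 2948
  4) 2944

-4457 + 7409 = 2952
2) 2952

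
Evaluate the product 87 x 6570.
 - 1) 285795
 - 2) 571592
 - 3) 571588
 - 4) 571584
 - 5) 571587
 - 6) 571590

87 * 6570 = 571590
6) 571590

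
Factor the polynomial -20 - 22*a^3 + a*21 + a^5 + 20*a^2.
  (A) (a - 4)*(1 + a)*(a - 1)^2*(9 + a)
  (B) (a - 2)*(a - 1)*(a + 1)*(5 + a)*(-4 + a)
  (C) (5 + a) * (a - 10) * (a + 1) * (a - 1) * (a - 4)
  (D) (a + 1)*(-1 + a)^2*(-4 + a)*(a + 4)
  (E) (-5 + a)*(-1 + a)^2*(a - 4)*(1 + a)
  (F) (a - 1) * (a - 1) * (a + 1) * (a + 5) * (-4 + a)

We need to factor -20 - 22*a^3 + a*21 + a^5 + 20*a^2.
The factored form is (a - 1) * (a - 1) * (a + 1) * (a + 5) * (-4 + a).
F) (a - 1) * (a - 1) * (a + 1) * (a + 5) * (-4 + a)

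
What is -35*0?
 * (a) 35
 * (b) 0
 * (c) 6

-35 * 0 = 0
b) 0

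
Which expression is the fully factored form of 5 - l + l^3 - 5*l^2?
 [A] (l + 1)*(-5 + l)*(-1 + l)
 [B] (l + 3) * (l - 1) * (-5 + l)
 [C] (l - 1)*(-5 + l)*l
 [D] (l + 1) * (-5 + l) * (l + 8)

We need to factor 5 - l + l^3 - 5*l^2.
The factored form is (l + 1)*(-5 + l)*(-1 + l).
A) (l + 1)*(-5 + l)*(-1 + l)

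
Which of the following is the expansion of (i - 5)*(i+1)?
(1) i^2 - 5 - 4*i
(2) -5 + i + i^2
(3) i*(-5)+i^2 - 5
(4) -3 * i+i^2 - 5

Expanding (i - 5)*(i+1):
= i^2 - 5 - 4*i
1) i^2 - 5 - 4*i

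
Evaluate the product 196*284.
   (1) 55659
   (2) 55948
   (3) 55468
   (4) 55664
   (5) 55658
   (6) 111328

196 * 284 = 55664
4) 55664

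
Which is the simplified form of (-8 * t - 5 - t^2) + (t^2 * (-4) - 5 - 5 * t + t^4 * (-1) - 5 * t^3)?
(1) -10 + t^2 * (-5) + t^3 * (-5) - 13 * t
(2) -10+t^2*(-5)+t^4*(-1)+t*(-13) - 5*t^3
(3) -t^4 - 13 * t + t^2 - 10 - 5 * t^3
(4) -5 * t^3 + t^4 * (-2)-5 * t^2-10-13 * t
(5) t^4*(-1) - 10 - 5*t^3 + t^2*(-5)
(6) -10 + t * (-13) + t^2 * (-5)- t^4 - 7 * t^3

Adding the polynomials and combining like terms:
(-8*t - 5 - t^2) + (t^2*(-4) - 5 - 5*t + t^4*(-1) - 5*t^3)
= -10+t^2*(-5)+t^4*(-1)+t*(-13) - 5*t^3
2) -10+t^2*(-5)+t^4*(-1)+t*(-13) - 5*t^3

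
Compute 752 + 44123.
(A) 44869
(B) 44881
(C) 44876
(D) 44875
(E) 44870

752 + 44123 = 44875
D) 44875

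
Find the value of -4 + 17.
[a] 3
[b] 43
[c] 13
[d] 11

-4 + 17 = 13
c) 13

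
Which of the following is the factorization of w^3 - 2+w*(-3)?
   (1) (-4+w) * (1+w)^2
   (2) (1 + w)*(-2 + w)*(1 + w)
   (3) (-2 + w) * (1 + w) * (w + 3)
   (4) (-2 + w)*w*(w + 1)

We need to factor w^3 - 2+w*(-3).
The factored form is (1 + w)*(-2 + w)*(1 + w).
2) (1 + w)*(-2 + w)*(1 + w)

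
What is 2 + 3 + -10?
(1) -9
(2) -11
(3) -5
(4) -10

First: 2 + 3 = 5
Then: 5 + -10 = -5
3) -5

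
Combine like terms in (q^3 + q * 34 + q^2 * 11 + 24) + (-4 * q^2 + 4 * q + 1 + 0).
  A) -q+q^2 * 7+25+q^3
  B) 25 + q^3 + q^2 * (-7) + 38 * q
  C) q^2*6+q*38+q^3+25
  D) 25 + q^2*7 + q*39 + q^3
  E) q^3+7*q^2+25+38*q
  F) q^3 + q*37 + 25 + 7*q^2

Adding the polynomials and combining like terms:
(q^3 + q*34 + q^2*11 + 24) + (-4*q^2 + 4*q + 1 + 0)
= q^3+7*q^2+25+38*q
E) q^3+7*q^2+25+38*q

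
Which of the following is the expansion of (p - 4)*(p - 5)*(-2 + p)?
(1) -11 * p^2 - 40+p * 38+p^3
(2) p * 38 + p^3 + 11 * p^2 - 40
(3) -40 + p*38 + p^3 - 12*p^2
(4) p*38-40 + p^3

Expanding (p - 4)*(p - 5)*(-2 + p):
= -11 * p^2 - 40+p * 38+p^3
1) -11 * p^2 - 40+p * 38+p^3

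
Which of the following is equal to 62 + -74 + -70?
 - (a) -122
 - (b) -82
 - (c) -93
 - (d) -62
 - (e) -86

First: 62 + -74 = -12
Then: -12 + -70 = -82
b) -82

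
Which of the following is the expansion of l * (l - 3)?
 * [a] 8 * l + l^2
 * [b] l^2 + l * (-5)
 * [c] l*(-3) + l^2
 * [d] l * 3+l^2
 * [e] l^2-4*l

Expanding l * (l - 3):
= l*(-3) + l^2
c) l*(-3) + l^2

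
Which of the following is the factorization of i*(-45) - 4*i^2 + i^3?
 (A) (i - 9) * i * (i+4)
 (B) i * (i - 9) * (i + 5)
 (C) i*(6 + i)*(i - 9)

We need to factor i*(-45) - 4*i^2 + i^3.
The factored form is i * (i - 9) * (i + 5).
B) i * (i - 9) * (i + 5)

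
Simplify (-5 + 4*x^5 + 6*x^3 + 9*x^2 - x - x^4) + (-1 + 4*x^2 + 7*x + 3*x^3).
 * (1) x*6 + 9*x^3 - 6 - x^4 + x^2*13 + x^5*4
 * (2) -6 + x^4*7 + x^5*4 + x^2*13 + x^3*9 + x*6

Adding the polynomials and combining like terms:
(-5 + 4*x^5 + 6*x^3 + 9*x^2 - x - x^4) + (-1 + 4*x^2 + 7*x + 3*x^3)
= x*6 + 9*x^3 - 6 - x^4 + x^2*13 + x^5*4
1) x*6 + 9*x^3 - 6 - x^4 + x^2*13 + x^5*4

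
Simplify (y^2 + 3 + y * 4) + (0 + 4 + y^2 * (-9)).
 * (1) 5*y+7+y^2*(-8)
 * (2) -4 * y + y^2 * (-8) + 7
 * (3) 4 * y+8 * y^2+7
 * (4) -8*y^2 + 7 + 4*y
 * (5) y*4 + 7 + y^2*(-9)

Adding the polynomials and combining like terms:
(y^2 + 3 + y*4) + (0 + 4 + y^2*(-9))
= -8*y^2 + 7 + 4*y
4) -8*y^2 + 7 + 4*y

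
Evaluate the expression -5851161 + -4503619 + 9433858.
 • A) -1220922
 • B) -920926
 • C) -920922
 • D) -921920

First: -5851161 + -4503619 = -10354780
Then: -10354780 + 9433858 = -920922
C) -920922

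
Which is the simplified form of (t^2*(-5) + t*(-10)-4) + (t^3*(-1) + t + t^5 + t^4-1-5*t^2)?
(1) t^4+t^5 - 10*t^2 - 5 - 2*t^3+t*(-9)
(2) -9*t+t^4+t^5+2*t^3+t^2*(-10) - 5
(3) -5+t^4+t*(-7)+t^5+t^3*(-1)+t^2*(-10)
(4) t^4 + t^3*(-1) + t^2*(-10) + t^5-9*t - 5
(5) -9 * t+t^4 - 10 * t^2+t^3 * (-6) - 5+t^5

Adding the polynomials and combining like terms:
(t^2*(-5) + t*(-10) - 4) + (t^3*(-1) + t + t^5 + t^4 - 1 - 5*t^2)
= t^4 + t^3*(-1) + t^2*(-10) + t^5-9*t - 5
4) t^4 + t^3*(-1) + t^2*(-10) + t^5-9*t - 5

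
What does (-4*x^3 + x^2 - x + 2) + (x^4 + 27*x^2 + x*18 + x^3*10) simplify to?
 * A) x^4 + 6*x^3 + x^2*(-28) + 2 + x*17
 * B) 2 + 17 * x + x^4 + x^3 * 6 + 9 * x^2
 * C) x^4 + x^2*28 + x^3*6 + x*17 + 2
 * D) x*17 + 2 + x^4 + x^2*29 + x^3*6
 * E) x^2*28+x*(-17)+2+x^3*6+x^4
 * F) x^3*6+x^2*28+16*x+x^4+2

Adding the polynomials and combining like terms:
(-4*x^3 + x^2 - x + 2) + (x^4 + 27*x^2 + x*18 + x^3*10)
= x^4 + x^2*28 + x^3*6 + x*17 + 2
C) x^4 + x^2*28 + x^3*6 + x*17 + 2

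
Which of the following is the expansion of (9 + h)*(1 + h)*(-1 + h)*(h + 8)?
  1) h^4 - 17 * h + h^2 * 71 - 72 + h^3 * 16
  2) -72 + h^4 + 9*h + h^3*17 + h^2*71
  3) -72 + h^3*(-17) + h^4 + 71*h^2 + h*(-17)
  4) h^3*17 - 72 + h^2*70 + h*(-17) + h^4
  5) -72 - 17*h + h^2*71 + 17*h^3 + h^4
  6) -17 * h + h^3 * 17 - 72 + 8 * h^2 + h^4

Expanding (9 + h)*(1 + h)*(-1 + h)*(h + 8):
= -72 - 17*h + h^2*71 + 17*h^3 + h^4
5) -72 - 17*h + h^2*71 + 17*h^3 + h^4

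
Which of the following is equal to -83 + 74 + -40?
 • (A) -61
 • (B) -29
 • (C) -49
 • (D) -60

First: -83 + 74 = -9
Then: -9 + -40 = -49
C) -49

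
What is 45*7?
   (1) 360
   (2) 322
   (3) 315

45 * 7 = 315
3) 315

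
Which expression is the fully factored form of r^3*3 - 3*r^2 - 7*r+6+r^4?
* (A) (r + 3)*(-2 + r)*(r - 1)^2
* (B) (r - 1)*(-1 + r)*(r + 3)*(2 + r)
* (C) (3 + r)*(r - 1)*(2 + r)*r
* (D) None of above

We need to factor r^3*3 - 3*r^2 - 7*r+6+r^4.
The factored form is (r - 1)*(-1 + r)*(r + 3)*(2 + r).
B) (r - 1)*(-1 + r)*(r + 3)*(2 + r)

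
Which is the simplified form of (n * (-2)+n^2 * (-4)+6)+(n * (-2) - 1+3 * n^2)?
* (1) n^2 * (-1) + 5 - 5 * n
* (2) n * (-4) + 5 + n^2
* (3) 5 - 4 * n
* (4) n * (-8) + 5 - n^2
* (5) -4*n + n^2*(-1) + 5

Adding the polynomials and combining like terms:
(n*(-2) + n^2*(-4) + 6) + (n*(-2) - 1 + 3*n^2)
= -4*n + n^2*(-1) + 5
5) -4*n + n^2*(-1) + 5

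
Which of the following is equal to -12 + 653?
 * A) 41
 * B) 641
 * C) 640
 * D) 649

-12 + 653 = 641
B) 641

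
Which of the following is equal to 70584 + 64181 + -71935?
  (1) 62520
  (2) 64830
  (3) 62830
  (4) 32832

First: 70584 + 64181 = 134765
Then: 134765 + -71935 = 62830
3) 62830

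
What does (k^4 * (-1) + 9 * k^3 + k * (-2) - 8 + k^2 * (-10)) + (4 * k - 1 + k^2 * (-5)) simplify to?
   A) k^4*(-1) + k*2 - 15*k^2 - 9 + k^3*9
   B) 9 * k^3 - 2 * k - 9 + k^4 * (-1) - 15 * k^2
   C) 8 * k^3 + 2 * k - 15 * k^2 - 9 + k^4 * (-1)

Adding the polynomials and combining like terms:
(k^4*(-1) + 9*k^3 + k*(-2) - 8 + k^2*(-10)) + (4*k - 1 + k^2*(-5))
= k^4*(-1) + k*2 - 15*k^2 - 9 + k^3*9
A) k^4*(-1) + k*2 - 15*k^2 - 9 + k^3*9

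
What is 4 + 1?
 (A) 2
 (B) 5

4 + 1 = 5
B) 5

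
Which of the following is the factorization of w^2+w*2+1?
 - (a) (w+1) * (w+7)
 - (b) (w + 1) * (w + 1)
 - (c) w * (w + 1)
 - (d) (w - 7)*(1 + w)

We need to factor w^2+w*2+1.
The factored form is (w + 1) * (w + 1).
b) (w + 1) * (w + 1)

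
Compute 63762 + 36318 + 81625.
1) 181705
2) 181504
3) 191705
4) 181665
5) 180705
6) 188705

First: 63762 + 36318 = 100080
Then: 100080 + 81625 = 181705
1) 181705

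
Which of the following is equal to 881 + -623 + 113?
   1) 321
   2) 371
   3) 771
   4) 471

First: 881 + -623 = 258
Then: 258 + 113 = 371
2) 371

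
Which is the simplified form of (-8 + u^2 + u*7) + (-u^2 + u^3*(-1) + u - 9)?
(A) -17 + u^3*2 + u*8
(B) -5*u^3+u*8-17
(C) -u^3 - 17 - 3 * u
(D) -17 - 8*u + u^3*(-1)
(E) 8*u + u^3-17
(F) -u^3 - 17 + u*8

Adding the polynomials and combining like terms:
(-8 + u^2 + u*7) + (-u^2 + u^3*(-1) + u - 9)
= -u^3 - 17 + u*8
F) -u^3 - 17 + u*8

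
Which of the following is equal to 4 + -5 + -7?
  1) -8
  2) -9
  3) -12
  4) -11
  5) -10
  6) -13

First: 4 + -5 = -1
Then: -1 + -7 = -8
1) -8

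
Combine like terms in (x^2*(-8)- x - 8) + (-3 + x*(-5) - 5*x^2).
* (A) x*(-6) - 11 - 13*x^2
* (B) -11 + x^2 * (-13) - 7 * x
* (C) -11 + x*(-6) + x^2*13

Adding the polynomials and combining like terms:
(x^2*(-8) - x - 8) + (-3 + x*(-5) - 5*x^2)
= x*(-6) - 11 - 13*x^2
A) x*(-6) - 11 - 13*x^2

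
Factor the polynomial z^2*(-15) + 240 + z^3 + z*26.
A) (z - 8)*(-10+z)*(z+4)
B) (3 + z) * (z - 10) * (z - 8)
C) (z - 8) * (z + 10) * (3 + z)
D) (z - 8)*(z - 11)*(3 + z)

We need to factor z^2*(-15) + 240 + z^3 + z*26.
The factored form is (3 + z) * (z - 10) * (z - 8).
B) (3 + z) * (z - 10) * (z - 8)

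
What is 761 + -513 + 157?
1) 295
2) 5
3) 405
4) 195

First: 761 + -513 = 248
Then: 248 + 157 = 405
3) 405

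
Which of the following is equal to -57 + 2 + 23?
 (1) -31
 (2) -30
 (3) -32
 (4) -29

First: -57 + 2 = -55
Then: -55 + 23 = -32
3) -32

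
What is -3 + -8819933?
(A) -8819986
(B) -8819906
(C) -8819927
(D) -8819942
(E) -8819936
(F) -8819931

-3 + -8819933 = -8819936
E) -8819936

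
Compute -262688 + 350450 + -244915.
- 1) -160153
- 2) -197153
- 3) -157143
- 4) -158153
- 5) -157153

First: -262688 + 350450 = 87762
Then: 87762 + -244915 = -157153
5) -157153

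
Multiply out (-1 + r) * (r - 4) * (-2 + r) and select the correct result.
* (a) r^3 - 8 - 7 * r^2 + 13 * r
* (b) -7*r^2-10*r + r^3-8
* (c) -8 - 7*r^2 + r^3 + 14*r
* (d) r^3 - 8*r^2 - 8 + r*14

Expanding (-1 + r) * (r - 4) * (-2 + r):
= -8 - 7*r^2 + r^3 + 14*r
c) -8 - 7*r^2 + r^3 + 14*r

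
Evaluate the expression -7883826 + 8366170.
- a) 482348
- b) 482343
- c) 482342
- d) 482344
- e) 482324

-7883826 + 8366170 = 482344
d) 482344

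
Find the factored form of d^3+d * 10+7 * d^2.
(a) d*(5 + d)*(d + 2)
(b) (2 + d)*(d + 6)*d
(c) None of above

We need to factor d^3+d * 10+7 * d^2.
The factored form is d*(5 + d)*(d + 2).
a) d*(5 + d)*(d + 2)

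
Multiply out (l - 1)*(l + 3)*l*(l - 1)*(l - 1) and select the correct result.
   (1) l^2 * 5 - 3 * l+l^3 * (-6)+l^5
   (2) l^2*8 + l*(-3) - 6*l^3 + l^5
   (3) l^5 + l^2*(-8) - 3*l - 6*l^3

Expanding (l - 1)*(l + 3)*l*(l - 1)*(l - 1):
= l^2*8 + l*(-3) - 6*l^3 + l^5
2) l^2*8 + l*(-3) - 6*l^3 + l^5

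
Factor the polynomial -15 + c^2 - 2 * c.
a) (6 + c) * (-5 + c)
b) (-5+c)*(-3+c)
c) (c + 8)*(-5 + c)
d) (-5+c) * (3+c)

We need to factor -15 + c^2 - 2 * c.
The factored form is (-5+c) * (3+c).
d) (-5+c) * (3+c)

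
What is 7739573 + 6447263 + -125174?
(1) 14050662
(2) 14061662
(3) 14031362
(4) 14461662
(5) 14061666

First: 7739573 + 6447263 = 14186836
Then: 14186836 + -125174 = 14061662
2) 14061662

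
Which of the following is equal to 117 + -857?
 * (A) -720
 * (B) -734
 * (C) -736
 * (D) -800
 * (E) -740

117 + -857 = -740
E) -740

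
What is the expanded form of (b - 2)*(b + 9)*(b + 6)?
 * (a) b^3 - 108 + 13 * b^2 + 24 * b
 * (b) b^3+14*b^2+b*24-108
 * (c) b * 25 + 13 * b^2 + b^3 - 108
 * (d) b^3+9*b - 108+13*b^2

Expanding (b - 2)*(b + 9)*(b + 6):
= b^3 - 108 + 13 * b^2 + 24 * b
a) b^3 - 108 + 13 * b^2 + 24 * b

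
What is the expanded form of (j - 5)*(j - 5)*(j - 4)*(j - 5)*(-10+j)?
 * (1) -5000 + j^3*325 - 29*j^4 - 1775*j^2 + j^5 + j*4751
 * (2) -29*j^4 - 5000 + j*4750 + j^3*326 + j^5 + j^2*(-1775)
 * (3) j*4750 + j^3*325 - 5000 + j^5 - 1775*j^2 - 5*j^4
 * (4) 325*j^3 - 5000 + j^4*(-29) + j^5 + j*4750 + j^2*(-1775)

Expanding (j - 5)*(j - 5)*(j - 4)*(j - 5)*(-10+j):
= 325*j^3 - 5000 + j^4*(-29) + j^5 + j*4750 + j^2*(-1775)
4) 325*j^3 - 5000 + j^4*(-29) + j^5 + j*4750 + j^2*(-1775)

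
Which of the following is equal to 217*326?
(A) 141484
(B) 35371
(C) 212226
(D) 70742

217 * 326 = 70742
D) 70742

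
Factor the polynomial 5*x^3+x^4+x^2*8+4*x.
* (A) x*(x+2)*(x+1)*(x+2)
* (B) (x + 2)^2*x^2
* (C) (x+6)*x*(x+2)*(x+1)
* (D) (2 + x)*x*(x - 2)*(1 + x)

We need to factor 5*x^3+x^4+x^2*8+4*x.
The factored form is x*(x+2)*(x+1)*(x+2).
A) x*(x+2)*(x+1)*(x+2)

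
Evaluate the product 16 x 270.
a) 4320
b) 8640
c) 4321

16 * 270 = 4320
a) 4320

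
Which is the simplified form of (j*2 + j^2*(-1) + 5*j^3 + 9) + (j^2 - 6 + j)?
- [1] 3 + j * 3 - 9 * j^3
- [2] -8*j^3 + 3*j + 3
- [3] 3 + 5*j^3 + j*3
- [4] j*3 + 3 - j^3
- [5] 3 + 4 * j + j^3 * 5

Adding the polynomials and combining like terms:
(j*2 + j^2*(-1) + 5*j^3 + 9) + (j^2 - 6 + j)
= 3 + 5*j^3 + j*3
3) 3 + 5*j^3 + j*3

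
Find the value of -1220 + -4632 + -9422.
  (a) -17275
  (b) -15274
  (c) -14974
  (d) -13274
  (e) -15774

First: -1220 + -4632 = -5852
Then: -5852 + -9422 = -15274
b) -15274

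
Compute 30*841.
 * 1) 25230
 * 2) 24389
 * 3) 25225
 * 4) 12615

30 * 841 = 25230
1) 25230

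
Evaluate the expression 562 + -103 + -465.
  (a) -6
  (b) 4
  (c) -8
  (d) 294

First: 562 + -103 = 459
Then: 459 + -465 = -6
a) -6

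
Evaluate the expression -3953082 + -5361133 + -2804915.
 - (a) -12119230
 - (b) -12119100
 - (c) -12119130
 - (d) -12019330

First: -3953082 + -5361133 = -9314215
Then: -9314215 + -2804915 = -12119130
c) -12119130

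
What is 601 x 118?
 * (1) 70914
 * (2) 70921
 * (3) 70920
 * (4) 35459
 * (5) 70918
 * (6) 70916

601 * 118 = 70918
5) 70918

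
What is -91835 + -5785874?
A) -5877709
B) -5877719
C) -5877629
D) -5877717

-91835 + -5785874 = -5877709
A) -5877709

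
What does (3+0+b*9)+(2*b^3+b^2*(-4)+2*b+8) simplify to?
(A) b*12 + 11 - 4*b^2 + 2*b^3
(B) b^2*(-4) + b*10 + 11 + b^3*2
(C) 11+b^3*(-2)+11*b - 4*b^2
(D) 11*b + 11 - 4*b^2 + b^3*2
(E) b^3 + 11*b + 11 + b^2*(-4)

Adding the polynomials and combining like terms:
(3 + 0 + b*9) + (2*b^3 + b^2*(-4) + 2*b + 8)
= 11*b + 11 - 4*b^2 + b^3*2
D) 11*b + 11 - 4*b^2 + b^3*2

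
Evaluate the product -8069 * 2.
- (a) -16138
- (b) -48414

-8069 * 2 = -16138
a) -16138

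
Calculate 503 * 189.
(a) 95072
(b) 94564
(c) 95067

503 * 189 = 95067
c) 95067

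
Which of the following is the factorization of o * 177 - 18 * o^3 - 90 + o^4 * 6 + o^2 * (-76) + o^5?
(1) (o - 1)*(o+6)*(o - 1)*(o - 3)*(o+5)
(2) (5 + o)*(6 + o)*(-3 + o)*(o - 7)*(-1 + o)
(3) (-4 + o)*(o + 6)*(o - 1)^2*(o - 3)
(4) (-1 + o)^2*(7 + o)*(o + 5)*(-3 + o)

We need to factor o * 177 - 18 * o^3 - 90 + o^4 * 6 + o^2 * (-76) + o^5.
The factored form is (o - 1)*(o+6)*(o - 1)*(o - 3)*(o+5).
1) (o - 1)*(o+6)*(o - 1)*(o - 3)*(o+5)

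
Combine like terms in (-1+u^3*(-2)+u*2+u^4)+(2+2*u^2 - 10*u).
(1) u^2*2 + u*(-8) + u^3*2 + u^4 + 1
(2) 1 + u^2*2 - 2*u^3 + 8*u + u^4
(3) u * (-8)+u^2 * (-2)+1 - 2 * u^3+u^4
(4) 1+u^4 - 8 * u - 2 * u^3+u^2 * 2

Adding the polynomials and combining like terms:
(-1 + u^3*(-2) + u*2 + u^4) + (2 + 2*u^2 - 10*u)
= 1+u^4 - 8 * u - 2 * u^3+u^2 * 2
4) 1+u^4 - 8 * u - 2 * u^3+u^2 * 2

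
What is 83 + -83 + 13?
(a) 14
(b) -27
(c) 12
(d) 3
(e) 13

First: 83 + -83 = 0
Then: 0 + 13 = 13
e) 13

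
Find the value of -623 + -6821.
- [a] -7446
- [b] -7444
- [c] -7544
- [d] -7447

-623 + -6821 = -7444
b) -7444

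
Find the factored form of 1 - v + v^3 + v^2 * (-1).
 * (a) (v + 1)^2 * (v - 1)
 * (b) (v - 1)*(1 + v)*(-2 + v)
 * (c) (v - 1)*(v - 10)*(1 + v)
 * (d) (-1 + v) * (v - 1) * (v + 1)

We need to factor 1 - v + v^3 + v^2 * (-1).
The factored form is (-1 + v) * (v - 1) * (v + 1).
d) (-1 + v) * (v - 1) * (v + 1)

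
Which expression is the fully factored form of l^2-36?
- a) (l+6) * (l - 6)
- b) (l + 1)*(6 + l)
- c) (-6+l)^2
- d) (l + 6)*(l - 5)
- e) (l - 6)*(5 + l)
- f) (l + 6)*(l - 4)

We need to factor l^2-36.
The factored form is (l+6) * (l - 6).
a) (l+6) * (l - 6)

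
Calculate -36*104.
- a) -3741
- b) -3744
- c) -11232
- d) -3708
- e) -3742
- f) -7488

-36 * 104 = -3744
b) -3744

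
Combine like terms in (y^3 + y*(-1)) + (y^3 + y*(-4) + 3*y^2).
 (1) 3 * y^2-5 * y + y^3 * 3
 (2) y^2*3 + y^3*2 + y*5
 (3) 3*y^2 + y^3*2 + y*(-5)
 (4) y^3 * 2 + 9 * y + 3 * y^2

Adding the polynomials and combining like terms:
(y^3 + y*(-1)) + (y^3 + y*(-4) + 3*y^2)
= 3*y^2 + y^3*2 + y*(-5)
3) 3*y^2 + y^3*2 + y*(-5)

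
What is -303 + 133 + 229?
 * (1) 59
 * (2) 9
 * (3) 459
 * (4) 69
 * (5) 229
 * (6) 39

First: -303 + 133 = -170
Then: -170 + 229 = 59
1) 59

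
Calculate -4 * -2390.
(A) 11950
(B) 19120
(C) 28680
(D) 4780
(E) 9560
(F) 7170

-4 * -2390 = 9560
E) 9560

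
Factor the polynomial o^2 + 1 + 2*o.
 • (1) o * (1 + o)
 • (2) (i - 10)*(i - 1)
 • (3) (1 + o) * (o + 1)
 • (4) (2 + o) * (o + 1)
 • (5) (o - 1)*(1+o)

We need to factor o^2 + 1 + 2*o.
The factored form is (1 + o) * (o + 1).
3) (1 + o) * (o + 1)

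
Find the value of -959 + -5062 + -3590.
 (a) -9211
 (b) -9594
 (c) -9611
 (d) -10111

First: -959 + -5062 = -6021
Then: -6021 + -3590 = -9611
c) -9611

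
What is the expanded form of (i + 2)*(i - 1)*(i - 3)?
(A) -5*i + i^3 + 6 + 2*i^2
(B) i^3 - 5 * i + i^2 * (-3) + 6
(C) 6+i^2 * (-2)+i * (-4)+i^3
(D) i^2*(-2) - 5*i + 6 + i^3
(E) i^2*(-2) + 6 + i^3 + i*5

Expanding (i + 2)*(i - 1)*(i - 3):
= i^2*(-2) - 5*i + 6 + i^3
D) i^2*(-2) - 5*i + 6 + i^3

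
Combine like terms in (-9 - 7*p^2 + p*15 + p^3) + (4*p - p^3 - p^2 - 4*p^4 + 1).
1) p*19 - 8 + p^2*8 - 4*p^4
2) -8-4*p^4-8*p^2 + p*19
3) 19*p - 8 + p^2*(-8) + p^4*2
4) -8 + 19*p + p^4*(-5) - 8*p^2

Adding the polynomials and combining like terms:
(-9 - 7*p^2 + p*15 + p^3) + (4*p - p^3 - p^2 - 4*p^4 + 1)
= -8-4*p^4-8*p^2 + p*19
2) -8-4*p^4-8*p^2 + p*19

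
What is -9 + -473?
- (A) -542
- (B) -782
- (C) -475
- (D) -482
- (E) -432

-9 + -473 = -482
D) -482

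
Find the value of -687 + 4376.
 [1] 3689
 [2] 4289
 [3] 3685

-687 + 4376 = 3689
1) 3689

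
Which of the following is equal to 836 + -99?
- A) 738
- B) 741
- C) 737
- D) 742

836 + -99 = 737
C) 737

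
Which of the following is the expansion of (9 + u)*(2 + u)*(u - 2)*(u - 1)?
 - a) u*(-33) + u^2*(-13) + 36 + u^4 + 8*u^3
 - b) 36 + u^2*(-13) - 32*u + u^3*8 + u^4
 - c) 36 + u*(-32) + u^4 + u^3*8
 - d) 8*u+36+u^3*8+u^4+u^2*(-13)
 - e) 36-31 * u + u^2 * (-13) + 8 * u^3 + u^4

Expanding (9 + u)*(2 + u)*(u - 2)*(u - 1):
= 36 + u^2*(-13) - 32*u + u^3*8 + u^4
b) 36 + u^2*(-13) - 32*u + u^3*8 + u^4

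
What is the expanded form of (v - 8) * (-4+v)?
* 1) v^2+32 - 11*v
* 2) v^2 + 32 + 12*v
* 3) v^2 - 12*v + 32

Expanding (v - 8) * (-4+v):
= v^2 - 12*v + 32
3) v^2 - 12*v + 32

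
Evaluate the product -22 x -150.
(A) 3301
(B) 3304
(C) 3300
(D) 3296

-22 * -150 = 3300
C) 3300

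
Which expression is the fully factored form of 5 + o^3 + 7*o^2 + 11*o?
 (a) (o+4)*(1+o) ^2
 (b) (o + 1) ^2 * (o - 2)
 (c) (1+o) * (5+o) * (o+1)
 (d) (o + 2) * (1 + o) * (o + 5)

We need to factor 5 + o^3 + 7*o^2 + 11*o.
The factored form is (1+o) * (5+o) * (o+1).
c) (1+o) * (5+o) * (o+1)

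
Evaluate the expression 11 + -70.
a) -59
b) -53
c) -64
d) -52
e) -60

11 + -70 = -59
a) -59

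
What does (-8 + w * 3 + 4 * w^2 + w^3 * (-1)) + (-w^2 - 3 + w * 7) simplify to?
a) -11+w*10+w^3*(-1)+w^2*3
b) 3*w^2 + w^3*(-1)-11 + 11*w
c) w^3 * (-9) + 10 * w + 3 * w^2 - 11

Adding the polynomials and combining like terms:
(-8 + w*3 + 4*w^2 + w^3*(-1)) + (-w^2 - 3 + w*7)
= -11+w*10+w^3*(-1)+w^2*3
a) -11+w*10+w^3*(-1)+w^2*3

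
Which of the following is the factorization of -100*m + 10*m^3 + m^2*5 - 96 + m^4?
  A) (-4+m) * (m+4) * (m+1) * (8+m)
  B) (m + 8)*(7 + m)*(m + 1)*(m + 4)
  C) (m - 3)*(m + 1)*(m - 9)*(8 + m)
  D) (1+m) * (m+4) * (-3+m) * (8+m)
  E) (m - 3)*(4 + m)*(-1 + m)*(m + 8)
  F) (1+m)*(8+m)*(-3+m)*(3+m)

We need to factor -100*m + 10*m^3 + m^2*5 - 96 + m^4.
The factored form is (1+m) * (m+4) * (-3+m) * (8+m).
D) (1+m) * (m+4) * (-3+m) * (8+m)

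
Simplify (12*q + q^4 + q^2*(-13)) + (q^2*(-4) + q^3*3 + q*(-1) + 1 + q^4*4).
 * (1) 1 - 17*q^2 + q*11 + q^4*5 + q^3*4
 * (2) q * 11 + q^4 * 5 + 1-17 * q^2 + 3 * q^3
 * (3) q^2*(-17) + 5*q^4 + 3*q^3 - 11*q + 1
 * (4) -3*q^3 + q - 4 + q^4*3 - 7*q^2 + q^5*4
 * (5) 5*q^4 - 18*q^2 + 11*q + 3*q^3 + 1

Adding the polynomials and combining like terms:
(12*q + q^4 + q^2*(-13)) + (q^2*(-4) + q^3*3 + q*(-1) + 1 + q^4*4)
= q * 11 + q^4 * 5 + 1-17 * q^2 + 3 * q^3
2) q * 11 + q^4 * 5 + 1-17 * q^2 + 3 * q^3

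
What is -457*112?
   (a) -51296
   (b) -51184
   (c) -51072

-457 * 112 = -51184
b) -51184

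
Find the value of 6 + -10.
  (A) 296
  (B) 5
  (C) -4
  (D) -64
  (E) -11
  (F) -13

6 + -10 = -4
C) -4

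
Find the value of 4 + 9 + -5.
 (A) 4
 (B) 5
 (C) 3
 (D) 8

First: 4 + 9 = 13
Then: 13 + -5 = 8
D) 8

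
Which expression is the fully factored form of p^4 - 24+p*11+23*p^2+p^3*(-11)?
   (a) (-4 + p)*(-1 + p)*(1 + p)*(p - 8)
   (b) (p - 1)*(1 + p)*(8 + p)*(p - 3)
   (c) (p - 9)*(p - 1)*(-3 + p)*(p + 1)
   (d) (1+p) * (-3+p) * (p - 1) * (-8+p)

We need to factor p^4 - 24+p*11+23*p^2+p^3*(-11).
The factored form is (1+p) * (-3+p) * (p - 1) * (-8+p).
d) (1+p) * (-3+p) * (p - 1) * (-8+p)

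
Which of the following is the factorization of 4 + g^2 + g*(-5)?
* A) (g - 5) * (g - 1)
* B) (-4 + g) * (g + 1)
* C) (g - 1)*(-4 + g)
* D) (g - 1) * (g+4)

We need to factor 4 + g^2 + g*(-5).
The factored form is (g - 1)*(-4 + g).
C) (g - 1)*(-4 + g)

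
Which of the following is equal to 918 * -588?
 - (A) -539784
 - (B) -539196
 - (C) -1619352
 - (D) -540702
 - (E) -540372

918 * -588 = -539784
A) -539784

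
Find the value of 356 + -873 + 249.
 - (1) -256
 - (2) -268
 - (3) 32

First: 356 + -873 = -517
Then: -517 + 249 = -268
2) -268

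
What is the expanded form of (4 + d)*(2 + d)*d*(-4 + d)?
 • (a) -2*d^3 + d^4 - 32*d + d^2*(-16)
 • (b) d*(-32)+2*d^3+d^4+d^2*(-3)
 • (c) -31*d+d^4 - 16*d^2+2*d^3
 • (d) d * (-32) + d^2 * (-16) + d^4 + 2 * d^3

Expanding (4 + d)*(2 + d)*d*(-4 + d):
= d * (-32) + d^2 * (-16) + d^4 + 2 * d^3
d) d * (-32) + d^2 * (-16) + d^4 + 2 * d^3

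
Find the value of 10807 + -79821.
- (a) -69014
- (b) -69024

10807 + -79821 = -69014
a) -69014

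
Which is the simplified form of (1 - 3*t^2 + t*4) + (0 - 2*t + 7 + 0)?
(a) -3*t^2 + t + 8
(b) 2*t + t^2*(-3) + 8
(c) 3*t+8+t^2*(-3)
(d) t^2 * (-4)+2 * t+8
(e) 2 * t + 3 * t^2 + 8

Adding the polynomials and combining like terms:
(1 - 3*t^2 + t*4) + (0 - 2*t + 7 + 0)
= 2*t + t^2*(-3) + 8
b) 2*t + t^2*(-3) + 8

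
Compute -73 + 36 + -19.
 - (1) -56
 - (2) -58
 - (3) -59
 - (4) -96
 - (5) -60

First: -73 + 36 = -37
Then: -37 + -19 = -56
1) -56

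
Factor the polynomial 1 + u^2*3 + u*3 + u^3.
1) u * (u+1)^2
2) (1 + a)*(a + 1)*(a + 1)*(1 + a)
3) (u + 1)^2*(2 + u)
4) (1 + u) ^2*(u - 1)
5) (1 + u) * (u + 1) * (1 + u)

We need to factor 1 + u^2*3 + u*3 + u^3.
The factored form is (1 + u) * (u + 1) * (1 + u).
5) (1 + u) * (u + 1) * (1 + u)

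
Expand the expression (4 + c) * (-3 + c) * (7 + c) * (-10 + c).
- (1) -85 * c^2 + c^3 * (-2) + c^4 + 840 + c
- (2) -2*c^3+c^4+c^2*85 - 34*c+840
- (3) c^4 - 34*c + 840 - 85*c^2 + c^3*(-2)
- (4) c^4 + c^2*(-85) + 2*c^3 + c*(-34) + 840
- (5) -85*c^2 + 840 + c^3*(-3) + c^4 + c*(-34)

Expanding (4 + c) * (-3 + c) * (7 + c) * (-10 + c):
= c^4 - 34*c + 840 - 85*c^2 + c^3*(-2)
3) c^4 - 34*c + 840 - 85*c^2 + c^3*(-2)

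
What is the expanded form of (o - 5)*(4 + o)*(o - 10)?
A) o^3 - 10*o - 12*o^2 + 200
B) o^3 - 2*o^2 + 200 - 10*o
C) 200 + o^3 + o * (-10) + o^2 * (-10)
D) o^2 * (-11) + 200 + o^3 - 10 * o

Expanding (o - 5)*(4 + o)*(o - 10):
= o^2 * (-11) + 200 + o^3 - 10 * o
D) o^2 * (-11) + 200 + o^3 - 10 * o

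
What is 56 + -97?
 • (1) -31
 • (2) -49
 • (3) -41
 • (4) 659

56 + -97 = -41
3) -41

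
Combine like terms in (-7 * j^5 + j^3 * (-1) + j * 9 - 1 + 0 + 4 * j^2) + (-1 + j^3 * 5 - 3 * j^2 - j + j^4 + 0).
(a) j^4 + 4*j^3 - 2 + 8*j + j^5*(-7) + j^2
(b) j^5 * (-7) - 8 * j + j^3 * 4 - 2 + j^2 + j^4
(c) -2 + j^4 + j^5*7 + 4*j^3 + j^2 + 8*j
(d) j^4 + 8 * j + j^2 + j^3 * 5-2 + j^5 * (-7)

Adding the polynomials and combining like terms:
(-7*j^5 + j^3*(-1) + j*9 - 1 + 0 + 4*j^2) + (-1 + j^3*5 - 3*j^2 - j + j^4 + 0)
= j^4 + 4*j^3 - 2 + 8*j + j^5*(-7) + j^2
a) j^4 + 4*j^3 - 2 + 8*j + j^5*(-7) + j^2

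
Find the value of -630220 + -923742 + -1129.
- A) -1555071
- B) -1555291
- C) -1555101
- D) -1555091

First: -630220 + -923742 = -1553962
Then: -1553962 + -1129 = -1555091
D) -1555091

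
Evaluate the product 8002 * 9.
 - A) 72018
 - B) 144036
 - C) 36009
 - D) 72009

8002 * 9 = 72018
A) 72018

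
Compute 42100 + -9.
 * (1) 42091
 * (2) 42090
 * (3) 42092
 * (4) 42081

42100 + -9 = 42091
1) 42091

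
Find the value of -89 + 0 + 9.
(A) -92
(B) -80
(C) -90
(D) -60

First: -89 + 0 = -89
Then: -89 + 9 = -80
B) -80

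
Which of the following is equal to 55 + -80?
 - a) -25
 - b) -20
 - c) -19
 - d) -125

55 + -80 = -25
a) -25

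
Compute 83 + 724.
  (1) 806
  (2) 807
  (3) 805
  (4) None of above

83 + 724 = 807
2) 807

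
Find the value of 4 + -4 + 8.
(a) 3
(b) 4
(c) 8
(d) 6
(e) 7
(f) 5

First: 4 + -4 = 0
Then: 0 + 8 = 8
c) 8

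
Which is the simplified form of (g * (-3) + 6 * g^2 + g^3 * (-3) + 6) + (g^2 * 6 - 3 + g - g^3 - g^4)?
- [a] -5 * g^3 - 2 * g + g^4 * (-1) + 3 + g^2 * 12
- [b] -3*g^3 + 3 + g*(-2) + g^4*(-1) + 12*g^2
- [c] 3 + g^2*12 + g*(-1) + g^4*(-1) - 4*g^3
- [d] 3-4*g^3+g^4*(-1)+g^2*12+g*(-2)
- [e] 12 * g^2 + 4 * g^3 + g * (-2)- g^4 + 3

Adding the polynomials and combining like terms:
(g*(-3) + 6*g^2 + g^3*(-3) + 6) + (g^2*6 - 3 + g - g^3 - g^4)
= 3-4*g^3+g^4*(-1)+g^2*12+g*(-2)
d) 3-4*g^3+g^4*(-1)+g^2*12+g*(-2)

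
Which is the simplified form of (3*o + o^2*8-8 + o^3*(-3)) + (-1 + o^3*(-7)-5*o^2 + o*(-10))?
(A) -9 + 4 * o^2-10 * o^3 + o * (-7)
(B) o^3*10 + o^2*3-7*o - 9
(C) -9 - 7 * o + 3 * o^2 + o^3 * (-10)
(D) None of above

Adding the polynomials and combining like terms:
(3*o + o^2*8 - 8 + o^3*(-3)) + (-1 + o^3*(-7) - 5*o^2 + o*(-10))
= -9 - 7 * o + 3 * o^2 + o^3 * (-10)
C) -9 - 7 * o + 3 * o^2 + o^3 * (-10)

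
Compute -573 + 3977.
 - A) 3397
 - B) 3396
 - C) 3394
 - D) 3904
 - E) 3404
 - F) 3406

-573 + 3977 = 3404
E) 3404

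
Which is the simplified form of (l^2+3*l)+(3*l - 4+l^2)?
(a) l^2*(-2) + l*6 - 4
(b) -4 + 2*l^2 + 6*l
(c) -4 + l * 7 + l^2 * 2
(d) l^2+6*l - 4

Adding the polynomials and combining like terms:
(l^2 + 3*l) + (3*l - 4 + l^2)
= -4 + 2*l^2 + 6*l
b) -4 + 2*l^2 + 6*l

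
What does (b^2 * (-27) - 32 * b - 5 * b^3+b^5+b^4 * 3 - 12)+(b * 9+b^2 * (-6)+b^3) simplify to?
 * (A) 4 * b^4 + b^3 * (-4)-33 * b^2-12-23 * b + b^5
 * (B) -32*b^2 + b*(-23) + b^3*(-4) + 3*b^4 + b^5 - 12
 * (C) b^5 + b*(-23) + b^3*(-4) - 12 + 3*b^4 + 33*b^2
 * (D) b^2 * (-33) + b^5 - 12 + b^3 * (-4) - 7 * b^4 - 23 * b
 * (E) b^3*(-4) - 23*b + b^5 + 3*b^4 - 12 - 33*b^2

Adding the polynomials and combining like terms:
(b^2*(-27) - 32*b - 5*b^3 + b^5 + b^4*3 - 12) + (b*9 + b^2*(-6) + b^3)
= b^3*(-4) - 23*b + b^5 + 3*b^4 - 12 - 33*b^2
E) b^3*(-4) - 23*b + b^5 + 3*b^4 - 12 - 33*b^2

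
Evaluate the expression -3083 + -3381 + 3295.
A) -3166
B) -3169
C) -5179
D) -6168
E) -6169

First: -3083 + -3381 = -6464
Then: -6464 + 3295 = -3169
B) -3169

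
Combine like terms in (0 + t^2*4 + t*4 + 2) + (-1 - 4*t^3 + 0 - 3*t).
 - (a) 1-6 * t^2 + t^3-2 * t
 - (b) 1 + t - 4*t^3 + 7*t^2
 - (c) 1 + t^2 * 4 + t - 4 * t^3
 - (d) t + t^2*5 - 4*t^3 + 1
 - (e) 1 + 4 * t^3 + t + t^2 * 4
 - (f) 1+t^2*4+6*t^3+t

Adding the polynomials and combining like terms:
(0 + t^2*4 + t*4 + 2) + (-1 - 4*t^3 + 0 - 3*t)
= 1 + t^2 * 4 + t - 4 * t^3
c) 1 + t^2 * 4 + t - 4 * t^3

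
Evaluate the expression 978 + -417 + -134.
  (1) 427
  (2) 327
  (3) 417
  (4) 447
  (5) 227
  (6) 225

First: 978 + -417 = 561
Then: 561 + -134 = 427
1) 427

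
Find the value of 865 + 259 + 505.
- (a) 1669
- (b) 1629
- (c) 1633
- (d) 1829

First: 865 + 259 = 1124
Then: 1124 + 505 = 1629
b) 1629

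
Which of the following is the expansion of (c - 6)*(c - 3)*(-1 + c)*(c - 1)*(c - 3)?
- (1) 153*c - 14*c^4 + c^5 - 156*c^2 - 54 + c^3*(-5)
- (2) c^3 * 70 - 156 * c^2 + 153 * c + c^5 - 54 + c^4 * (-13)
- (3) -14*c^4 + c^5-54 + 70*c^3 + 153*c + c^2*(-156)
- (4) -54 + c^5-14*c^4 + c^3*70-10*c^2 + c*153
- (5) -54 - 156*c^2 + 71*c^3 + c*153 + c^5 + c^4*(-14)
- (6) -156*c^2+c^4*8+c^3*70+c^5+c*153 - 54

Expanding (c - 6)*(c - 3)*(-1 + c)*(c - 1)*(c - 3):
= -14*c^4 + c^5-54 + 70*c^3 + 153*c + c^2*(-156)
3) -14*c^4 + c^5-54 + 70*c^3 + 153*c + c^2*(-156)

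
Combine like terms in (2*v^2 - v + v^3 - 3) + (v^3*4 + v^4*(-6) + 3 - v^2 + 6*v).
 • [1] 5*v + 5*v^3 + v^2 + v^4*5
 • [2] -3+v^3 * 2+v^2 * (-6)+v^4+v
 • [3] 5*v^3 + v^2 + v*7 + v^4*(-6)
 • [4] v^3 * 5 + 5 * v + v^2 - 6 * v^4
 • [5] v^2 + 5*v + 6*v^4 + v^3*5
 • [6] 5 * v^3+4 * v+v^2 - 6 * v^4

Adding the polynomials and combining like terms:
(2*v^2 - v + v^3 - 3) + (v^3*4 + v^4*(-6) + 3 - v^2 + 6*v)
= v^3 * 5 + 5 * v + v^2 - 6 * v^4
4) v^3 * 5 + 5 * v + v^2 - 6 * v^4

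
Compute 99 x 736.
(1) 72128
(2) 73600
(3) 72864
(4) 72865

99 * 736 = 72864
3) 72864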